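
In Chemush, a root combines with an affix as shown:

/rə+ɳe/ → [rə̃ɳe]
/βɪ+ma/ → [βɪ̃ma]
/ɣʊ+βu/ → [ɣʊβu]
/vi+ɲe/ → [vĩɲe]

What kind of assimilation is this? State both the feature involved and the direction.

regressive nasality assimilation (vowel nasalisation)

The vowel /ə/ surfaces as nasalised [ə̃] next to the following nasal /ɳ/ — it has acquired the [+nasal] feature of its neighbour.
Likewise in the remaining data: /ɪ/ → [ɪ̃] before /m/; /i/ → [ĩ] before /ɲ/ — each time a vowel is nasalised next to a following nasal.
No change occurs in [ɣʊβu] because the vowel at the boundary is adjacent to an oral consonant, not a nasal (/ʊ/ next to /β/).
Because the conditioning nasal is to the right of the vowel that changes, the process is regressive (anticipatory).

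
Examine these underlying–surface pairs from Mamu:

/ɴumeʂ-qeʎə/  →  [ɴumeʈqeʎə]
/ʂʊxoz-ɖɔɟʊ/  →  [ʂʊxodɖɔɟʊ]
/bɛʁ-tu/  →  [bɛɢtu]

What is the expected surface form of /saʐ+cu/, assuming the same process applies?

[saɖcu]

The data show regressive manner assimilation: /ʂ/ → [ʈ] before /q/; /z/ → [d] before /ɖ/; /ʁ/ → [ɢ] before /t/. In each pair only manner changes, matching the following consonant, while place and voice stay constant.
The rule targets /ʐ/ (voiced retroflex fricative), which sits before the trigger /c/ (stop).
Changing only its manner to stop gives [ɖ] — the voiced retroflex stop.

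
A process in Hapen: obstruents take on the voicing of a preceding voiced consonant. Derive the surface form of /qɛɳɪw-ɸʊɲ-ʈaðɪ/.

[qɛɳɪwβʊɲɖaðɪ]

/ɸ/ is a voiceless bilabial fricative. The preceding trigger /w/ is voiced, so /ɸ/ must become voiced as well.
The voiced bilabial fricative is [β], so /ɸ/ → [β].
At the second juncture, /ʈ/ likewise becomes [ɖ] adjacent to /ɲ/.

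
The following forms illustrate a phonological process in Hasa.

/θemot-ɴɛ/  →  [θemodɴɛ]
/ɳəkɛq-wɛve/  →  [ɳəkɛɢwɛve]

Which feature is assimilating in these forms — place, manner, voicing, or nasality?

The segment that alternates is /t/, which surfaces as [d] when adjacent to /ɴ/.
/t/ is voiceless while /ɴ/ is voiced; the output [d] is voiced, matching the trigger — so the feature that spreads is voicing.
The other alternating form patterns the same way: /q/ → [ɢ] before /w/ (voiceless → voiced, matching voiced) — only voicing changes, and always toward the following segment.

voicing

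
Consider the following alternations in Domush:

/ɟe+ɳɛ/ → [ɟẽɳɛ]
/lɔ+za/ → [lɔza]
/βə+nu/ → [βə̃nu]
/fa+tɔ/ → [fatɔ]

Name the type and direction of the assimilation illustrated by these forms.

regressive nasality assimilation (vowel nasalisation)

The vowel /e/ surfaces as nasalised [ẽ] next to the following nasal /ɳ/ — it has acquired the [+nasal] feature of its neighbour.
Likewise in the remaining data: /ə/ → [ə̃] before /n/ — each time a vowel is nasalised next to a following nasal.
No change occurs in [lɔza], [fatɔ] because the vowel at the boundary is adjacent to an oral consonant, not a nasal (/ɔ/ next to /z/; /a/ next to /t/).
Because the conditioning nasal is to the right of the vowel that changes, the process is regressive (anticipatory).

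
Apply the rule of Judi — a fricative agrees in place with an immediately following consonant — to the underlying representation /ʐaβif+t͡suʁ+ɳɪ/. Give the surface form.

/f/ is a voiceless labiodental fricative. The following trigger /t͡s/ is alveolar, so /f/ must become alveolar as well.
The voiceless alveolar fricative is [s], so /f/ → [s].
The same rule applies at the second boundary: /ʁ/ → [ʐ] next to /ɳ/.

[ʐaβist͡suʐɳɪ]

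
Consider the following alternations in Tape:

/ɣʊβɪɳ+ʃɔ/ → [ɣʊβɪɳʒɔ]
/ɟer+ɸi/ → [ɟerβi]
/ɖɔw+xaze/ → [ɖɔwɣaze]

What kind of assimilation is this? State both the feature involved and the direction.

Comparing underlying and surface forms, /ʃ/ → [ʒ] is the alternation; the neighbouring /ɳ/ is constant.
The change voiceless → voiced matches the voicing of the preceding /ɳ/, identifying this as voicing assimilation.
Place and manner are unchanged, so the assimilation is partial, not total.
The same holds elsewhere in the data: /ɸ/ → [β] after /r/ (voiceless → voiced, matching voiced); /x/ → [ɣ] after /w/ (voiceless → voiced, matching voiced) — only voicing changes, and always toward the preceding segment.
The trigger is the preceding segment, so the direction is progressive (perseverative).

progressive voicing assimilation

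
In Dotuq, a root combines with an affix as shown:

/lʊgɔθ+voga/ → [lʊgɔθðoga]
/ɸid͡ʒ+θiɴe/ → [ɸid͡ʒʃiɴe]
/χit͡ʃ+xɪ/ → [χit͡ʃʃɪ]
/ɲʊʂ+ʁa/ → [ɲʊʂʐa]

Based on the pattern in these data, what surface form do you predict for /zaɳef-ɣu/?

[zaɳefvu]

The data show progressive place assimilation: /v/ → [ð] after /θ/; /θ/ → [ʃ] after /d͡ʒ/; /x/ → [ʃ] after /t͡ʃ/; /ʁ/ → [ʐ] after /ʂ/. In each pair only place changes, matching the preceding consonant, while manner and voice stay constant.
The rule targets /ɣ/ (voiced velar fricative), which sits after the trigger /f/ (labiodental).
The voiced labiodental fricative is [v], so /ɣ/ → [v].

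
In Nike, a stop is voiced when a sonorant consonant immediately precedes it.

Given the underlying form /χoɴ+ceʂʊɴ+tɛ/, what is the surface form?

The rule targets /c/ (voiceless palatal stop), which sits after the trigger /ɴ/ (voiced).
Changing only its voicing to voiced gives [ɟ] — the voiced palatal stop.
At the second juncture, /t/ likewise becomes [d] adjacent to /ɴ/.

[χoɴɟeʂʊɴdɛ]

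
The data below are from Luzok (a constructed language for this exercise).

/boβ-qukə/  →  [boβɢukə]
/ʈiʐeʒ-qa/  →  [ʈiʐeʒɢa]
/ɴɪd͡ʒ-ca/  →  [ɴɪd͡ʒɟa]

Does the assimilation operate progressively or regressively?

Underlying /q/ is realised as [ɢ] next to /β/; /β/ itself does not change.
/q/ is voiceless while /β/ is voiced; the output [ɢ] is voiced, matching the trigger — so the feature that spreads is voicing.
The same holds elsewhere in the data: /q/ → [ɢ] after /ʒ/ (voiceless → voiced, matching voiced); /c/ → [ɟ] after /d͡ʒ/ (voiceless → voiced, matching voiced) — only voicing changes, and always toward the preceding segment.
The trigger is the preceding segment, so the direction is progressive (perseverative).

progressive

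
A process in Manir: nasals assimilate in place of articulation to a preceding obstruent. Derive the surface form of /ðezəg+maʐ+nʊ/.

[ðezəgŋaʐɳʊ]

/m/ is a voiced bilabial nasal. The preceding trigger /g/ is velar, so /m/ must become velar as well.
A voiced velar nasal is [ŋ], so the surface segment is [ŋ].
At the second juncture, /n/ likewise becomes [ɳ] adjacent to /ʐ/.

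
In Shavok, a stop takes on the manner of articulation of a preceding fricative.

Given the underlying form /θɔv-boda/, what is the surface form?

/b/ is a voiced bilabial stop. The preceding trigger /v/ is a fricative, so /b/ must become a fricative as well.
Changing only its manner to fricative gives [β] — the voiced bilabial fricative.

[θɔvβoda]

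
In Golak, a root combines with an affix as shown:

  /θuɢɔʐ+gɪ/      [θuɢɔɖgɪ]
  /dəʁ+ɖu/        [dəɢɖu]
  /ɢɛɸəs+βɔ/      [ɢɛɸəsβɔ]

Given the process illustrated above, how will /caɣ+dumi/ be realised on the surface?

The data show regressive manner assimilation: /ʐ/ → [ɖ] before /g/; /ʁ/ → [ɢ] before /ɖ/. In each pair only manner changes, matching the following consonant, while place and voice stay constant.
Nothing changes in [ɢɛɸəsβɔ]: there the adjacent consonants already agree in manner (/s/ and /β/ are both fricatives), so this form is consistent with the same rule.
The rule targets /ɣ/ (voiced velar fricative), which sits before the trigger /d/ (stop).
Changing only its manner to stop gives [g] — the voiced velar stop.

[cagdumi]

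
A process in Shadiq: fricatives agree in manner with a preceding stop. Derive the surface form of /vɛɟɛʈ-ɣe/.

/ɣ/ is a voiced velar fricative. The preceding trigger /ʈ/ is a stop, so /ɣ/ must become a stop as well.
The voiced velar stop is [g], so /ɣ/ → [g].

[vɛɟɛʈge]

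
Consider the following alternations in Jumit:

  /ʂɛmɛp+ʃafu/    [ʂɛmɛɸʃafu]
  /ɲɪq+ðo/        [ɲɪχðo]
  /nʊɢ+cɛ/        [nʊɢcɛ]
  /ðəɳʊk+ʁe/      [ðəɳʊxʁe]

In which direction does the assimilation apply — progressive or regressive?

regressive

Comparing underlying and surface forms, /p/ → [ɸ] is the alternation; the neighbouring /ʃ/ is constant.
The change stop → fricative matches the manner of the following /ʃ/, identifying this as manner assimilation.
Checking the remaining alternations: /q/ → [χ] before /ð/ (stop → fricative, matching a fricative); /k/ → [x] before /ʁ/ (stop → fricative, matching a fricative) — only manner changes, and always toward the following segment.
Nothing changes in [nʊɢcɛ]: there the adjacent consonants already agree in manner (/ɢ/ and /c/ are both stops), so this form is consistent with the same rule.
The trigger is the following segment, so the direction is regressive (anticipatory).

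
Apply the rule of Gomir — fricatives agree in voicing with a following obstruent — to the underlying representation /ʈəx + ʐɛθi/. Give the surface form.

/x/ is a voiceless velar fricative. The following trigger /ʐ/ is voiced, so /x/ must become voiced as well.
The voiced velar fricative is [ɣ], so /x/ → [ɣ].

[ʈəɣʐɛθi]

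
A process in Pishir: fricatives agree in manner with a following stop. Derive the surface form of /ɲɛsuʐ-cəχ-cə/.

[ɲɛsuɖcəqcə]

The rule targets /ʐ/ (voiced retroflex fricative), which sits before the trigger /c/ (stop).
A voiced retroflex stop is [ɖ], so the surface segment is [ɖ].
The same rule applies at the second boundary: /χ/ → [q] next to /c/.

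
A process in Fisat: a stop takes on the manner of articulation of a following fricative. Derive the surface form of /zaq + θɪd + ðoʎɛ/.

[zaχθɪzðoʎɛ]

The rule targets /q/ (voiceless uvular stop), which sits before the trigger /θ/ (fricative).
Changing only its manner to fricative gives [χ] — the voiceless uvular fricative.
The same rule applies at the second boundary: /d/ → [z] next to /ð/.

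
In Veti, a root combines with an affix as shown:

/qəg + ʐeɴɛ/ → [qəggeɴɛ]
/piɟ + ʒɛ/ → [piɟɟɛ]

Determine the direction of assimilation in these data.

progressive

The segment that alternates is /ʐ/, which surfaces as [g] when adjacent to /g/.
The output [g] is identical to the trigger /g/ — every feature (place, manner, voicing) has been copied — so this is total assimilation.
The other form behaves the same way: /ʒ/ → [ɟ] after /ɟ/ — in each case the output is a copy of the preceding consonant.
The trigger is the preceding segment, so the direction is progressive (perseverative).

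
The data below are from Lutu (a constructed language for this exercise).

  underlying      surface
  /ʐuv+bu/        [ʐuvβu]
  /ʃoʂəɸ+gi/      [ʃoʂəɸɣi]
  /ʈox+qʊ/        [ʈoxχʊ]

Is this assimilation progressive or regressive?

progressive

The segment that alternates is /b/, which surfaces as [β] when adjacent to /v/.
The change stop → fricative matches the manner of the preceding /v/, identifying this as manner assimilation.
The other alternating forms pattern the same way: /g/ → [ɣ] after /ɸ/ (stop → fricative, matching a fricative); /q/ → [χ] after /x/ (stop → fricative, matching a fricative) — only manner changes, and always toward the preceding segment.
The trigger is the preceding segment, so the direction is progressive (perseverative).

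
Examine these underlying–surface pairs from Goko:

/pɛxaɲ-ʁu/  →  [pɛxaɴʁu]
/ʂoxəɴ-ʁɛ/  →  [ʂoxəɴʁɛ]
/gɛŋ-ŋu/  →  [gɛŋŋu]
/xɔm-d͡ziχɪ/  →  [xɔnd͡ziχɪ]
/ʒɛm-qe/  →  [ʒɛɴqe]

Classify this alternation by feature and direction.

regressive place assimilation

The segment that alternates is /ɲ/, which surfaces as [ɴ] when adjacent to /ʁ/.
The change palatal → uvular matches the place of the following /ʁ/, identifying this as place assimilation.
Manner and voice are unchanged, so the assimilation is partial, not total.
The same holds elsewhere in the data: /m/ → [n] before /d͡z/ (bilabial → alveolar, matching alveolar); /m/ → [ɴ] before /q/ (bilabial → uvular, matching uvular) — only place changes, and always toward the following segment.
No alternation appears in [ʂoxəɴʁɛ], [gɛŋŋu]: there the adjacent consonants already agree in place (/ɴ/ and /ʁ/ are both uvular; /ŋ/ and /ŋ/ are both velar), so these forms are consistent with the same rule.
The trigger is the following segment, so the direction is regressive (anticipatory).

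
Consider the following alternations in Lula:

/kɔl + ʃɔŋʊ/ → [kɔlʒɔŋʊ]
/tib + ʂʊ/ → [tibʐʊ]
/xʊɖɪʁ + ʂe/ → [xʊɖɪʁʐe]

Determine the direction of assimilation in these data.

progressive

The segment that alternates is /ʃ/, which surfaces as [ʒ] when adjacent to /l/.
The change voiceless → voiced matches the voicing of the preceding /l/, identifying this as voicing assimilation.
Checking the remaining alternations: /ʂ/ → [ʐ] after /b/ (voiceless → voiced, matching voiced); /ʂ/ → [ʐ] after /ʁ/ (voiceless → voiced, matching voiced) — only voicing changes, and always toward the preceding segment.
The trigger is the preceding segment, so the direction is progressive (perseverative).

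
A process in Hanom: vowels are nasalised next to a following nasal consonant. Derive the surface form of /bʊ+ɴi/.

[bʊ̃ɴi]

/ʊ/ sits next to the nasal /ɴ/ and is therefore nasalised to [ʊ̃].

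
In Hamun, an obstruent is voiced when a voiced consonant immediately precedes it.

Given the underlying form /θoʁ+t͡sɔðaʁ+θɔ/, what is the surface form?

[θoʁd͡zɔðaʁðɔ]

/t͡s/ is a voiceless alveolar affricate. The preceding trigger /ʁ/ is voiced, so /t͡s/ must become voiced as well.
Changing only its voicing to voiced gives [d͡z] — the voiced alveolar affricate.
At the second juncture, /θ/ likewise becomes [ð] adjacent to /ʁ/.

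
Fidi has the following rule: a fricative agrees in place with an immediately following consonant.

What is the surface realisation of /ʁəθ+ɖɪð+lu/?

/θ/ is a voiceless dental fricative. The following trigger /ɖ/ is retroflex, so /θ/ must become retroflex as well.
Changing only its place to retroflex gives [ʂ] — the voiceless retroflex fricative.
The same rule applies at the second boundary: /ð/ → [z] next to /l/.

[ʁəʂɖɪzlu]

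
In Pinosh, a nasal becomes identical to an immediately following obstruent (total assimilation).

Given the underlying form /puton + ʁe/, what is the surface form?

[putoʁʁe]

/n/ is the segment targeted by the rule; it sits immediately before /ʁ/, so it assimilates completely and surfaces as [ʁ].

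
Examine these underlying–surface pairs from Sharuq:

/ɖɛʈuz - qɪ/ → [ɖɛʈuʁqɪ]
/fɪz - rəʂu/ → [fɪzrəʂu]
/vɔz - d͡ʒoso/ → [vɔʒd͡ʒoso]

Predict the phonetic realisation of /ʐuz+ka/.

[ʐuɣka]

The data show regressive place assimilation: /z/ → [ʁ] before /q/; /z/ → [ʒ] before /d͡ʒ/. In each pair only place changes, matching the following consonant, while manner and voice stay constant.
Nothing changes in [fɪzrəʂu]: there the adjacent consonants already agree in place (/z/ and /r/ are both alveolar), so this form is consistent with the same rule.
/z/ is a voiced alveolar fricative. The following trigger /k/ is velar, so /z/ must become velar as well.
A voiced velar fricative is [ɣ], so the surface segment is [ɣ].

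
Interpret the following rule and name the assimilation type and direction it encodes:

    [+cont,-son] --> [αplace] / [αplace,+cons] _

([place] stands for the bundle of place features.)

The rule copies the place features (abbreviated [place]) from the environment onto the target, so the assimilating feature is place.
Since the environment is written before the underscore, the trigger precedes the target; the direction is progressive.

progressive place assimilation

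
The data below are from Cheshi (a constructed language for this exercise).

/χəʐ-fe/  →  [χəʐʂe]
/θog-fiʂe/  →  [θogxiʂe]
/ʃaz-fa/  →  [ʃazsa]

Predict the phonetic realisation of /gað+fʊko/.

[gaðθʊko]

The data show progressive place assimilation: /f/ → [ʂ] after /ʐ/; /f/ → [x] after /g/; /f/ → [s] after /z/. In each pair only place changes, matching the preceding consonant, while manner and voice stay constant.
The rule targets /f/ (voiceless labiodental fricative), which sits after the trigger /ð/ (dental).
A voiceless dental fricative is [θ], so the surface segment is [θ].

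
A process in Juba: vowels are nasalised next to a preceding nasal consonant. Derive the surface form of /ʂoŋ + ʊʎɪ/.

The vowel /ʊ/ is adjacent to the preceding nasal /ŋ/, so it acquires [+nasal] and surfaces as [ʊ̃].

[ʂoŋʊ̃ʎɪ]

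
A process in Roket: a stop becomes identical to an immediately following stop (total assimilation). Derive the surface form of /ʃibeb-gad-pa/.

[ʃibeggappa]

/b/ is the segment targeted by the rule; it sits immediately before /g/, so it assimilates completely and surfaces as [g].
At the second juncture, /d/ likewise becomes [p] adjacent to /p/.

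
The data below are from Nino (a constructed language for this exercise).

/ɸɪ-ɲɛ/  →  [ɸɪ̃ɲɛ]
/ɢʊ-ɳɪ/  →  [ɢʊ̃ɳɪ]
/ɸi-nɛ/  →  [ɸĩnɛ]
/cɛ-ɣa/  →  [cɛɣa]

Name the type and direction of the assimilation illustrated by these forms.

The vowel /ɪ/ surfaces as nasalised [ɪ̃] next to the following nasal /ɲ/ — it has acquired the [+nasal] feature of its neighbour.
Likewise in the remaining data: /ʊ/ → [ʊ̃] before /ɳ/; /i/ → [ĩ] before /n/ — each time a vowel is nasalised next to a following nasal.
No change occurs in [cɛɣa] because the vowel at the boundary is adjacent to an oral consonant, not a nasal (/ɛ/ next to /ɣ/).
Because the conditioning nasal is to the right of the vowel that changes, the process is regressive (anticipatory).

regressive nasality assimilation (vowel nasalisation)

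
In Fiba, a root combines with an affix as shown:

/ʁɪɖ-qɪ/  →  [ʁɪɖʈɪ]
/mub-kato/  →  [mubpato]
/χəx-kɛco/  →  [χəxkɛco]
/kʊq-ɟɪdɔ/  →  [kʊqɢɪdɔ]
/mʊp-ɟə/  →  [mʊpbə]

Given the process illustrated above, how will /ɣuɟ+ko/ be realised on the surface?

[ɣuɟco]

The data show progressive place assimilation: /q/ → [ʈ] after /ɖ/; /k/ → [p] after /b/; /ɟ/ → [ɢ] after /q/; /ɟ/ → [b] after /p/. In each pair only place changes, matching the preceding consonant, while manner and voice stay constant.
Nothing changes in [χəxkɛco]: there the adjacent consonants already agree in place (/k/ and /x/ are both velar), so this form is consistent with the same rule.
/k/ is a voiceless velar stop. The preceding trigger /ɟ/ is palatal, so /k/ must become palatal as well.
Changing only its place to palatal gives [c] — the voiceless palatal stop.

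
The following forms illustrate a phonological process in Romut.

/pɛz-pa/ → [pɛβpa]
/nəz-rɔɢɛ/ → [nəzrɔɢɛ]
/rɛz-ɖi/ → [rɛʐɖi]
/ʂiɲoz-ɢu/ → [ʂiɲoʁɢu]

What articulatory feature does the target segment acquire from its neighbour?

Comparing underlying and surface forms, /z/ → [β] is the alternation; the neighbouring /p/ is constant.
The change alveolar → bilabial matches the place of the following /p/, identifying this as place assimilation.
Checking the remaining alternations: /z/ → [ʐ] before /ɖ/ (alveolar → retroflex, matching retroflex); /z/ → [ʁ] before /ɢ/ (alveolar → uvular, matching uvular) — only place changes, and always toward the following segment.
No alternation appears in [nəzrɔɢɛ]: there the adjacent consonants already agree in place (/z/ and /r/ are both alveolar), so this form is consistent with the same rule.

place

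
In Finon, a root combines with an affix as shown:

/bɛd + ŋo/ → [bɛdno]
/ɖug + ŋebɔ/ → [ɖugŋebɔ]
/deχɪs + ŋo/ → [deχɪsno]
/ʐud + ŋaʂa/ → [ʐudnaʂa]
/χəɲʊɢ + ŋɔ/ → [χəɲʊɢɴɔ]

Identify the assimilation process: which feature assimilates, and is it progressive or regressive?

progressive place assimilation

The segment that alternates is /ŋ/, which surfaces as [n] when adjacent to /d/.
The change velar → alveolar matches the place of the preceding /d/, identifying this as place assimilation.
Manner and voice are unchanged, so the assimilation is partial, not total.
The other alternating forms pattern the same way: /ŋ/ → [n] after /s/ (velar → alveolar, matching alveolar); /ŋ/ → [ɴ] after /ɢ/ (velar → uvular, matching uvular) — only place changes, and always toward the preceding segment.
No alternation appears in [ɖugŋebɔ]: there the adjacent consonants already agree in place (/ŋ/ and /g/ are both velar), so this form is consistent with the same rule.
Since the segment that changes follows the conditioning segment, the assimilation is progressive.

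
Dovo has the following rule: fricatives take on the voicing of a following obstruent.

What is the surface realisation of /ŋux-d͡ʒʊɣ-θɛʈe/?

[ŋuɣd͡ʒʊxθɛʈe]

/x/ is a voiceless velar fricative. The following trigger /d͡ʒ/ is voiced, so /x/ must become voiced as well.
Changing only its voicing to voiced gives [ɣ] — the voiced velar fricative.
At the second juncture, /ɣ/ likewise becomes [x] adjacent to /θ/.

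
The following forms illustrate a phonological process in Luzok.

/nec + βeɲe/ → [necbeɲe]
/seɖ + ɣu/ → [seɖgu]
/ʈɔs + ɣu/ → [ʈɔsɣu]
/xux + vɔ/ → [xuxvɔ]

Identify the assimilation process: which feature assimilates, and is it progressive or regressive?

The segment that alternates is /β/, which surfaces as [b] when adjacent to /c/.
The change fricative → stop matches the manner of the preceding /c/, identifying this as manner assimilation.
Place and voice are unchanged, so the assimilation is partial, not total.
The other alternating form patterns the same way: /ɣ/ → [g] after /ɖ/ (fricative → stop, matching a stop) — only manner changes, and always toward the preceding segment.
No alternation appears in [ʈɔsɣu], [xuxvɔ]: there the adjacent consonants already agree in manner (/ɣ/ and /s/ are both fricatives; /v/ and /x/ are both fricatives), so these forms are consistent with the same rule.
The trigger is the preceding segment, so the direction is progressive (perseverative).

progressive manner assimilation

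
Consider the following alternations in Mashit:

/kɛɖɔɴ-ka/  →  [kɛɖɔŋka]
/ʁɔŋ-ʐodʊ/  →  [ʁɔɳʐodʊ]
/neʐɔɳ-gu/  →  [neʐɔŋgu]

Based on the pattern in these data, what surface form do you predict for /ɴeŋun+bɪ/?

The data show regressive place assimilation: /ɴ/ → [ŋ] before /k/; /ŋ/ → [ɳ] before /ʐ/; /ɳ/ → [ŋ] before /g/. In each pair only place changes, matching the following consonant, while manner and voice stay constant.
/n/ is a voiced alveolar nasal. The following trigger /b/ is bilabial, so /n/ must become bilabial as well.
A voiced bilabial nasal is [m], so the surface segment is [m].

[ɴeŋumbɪ]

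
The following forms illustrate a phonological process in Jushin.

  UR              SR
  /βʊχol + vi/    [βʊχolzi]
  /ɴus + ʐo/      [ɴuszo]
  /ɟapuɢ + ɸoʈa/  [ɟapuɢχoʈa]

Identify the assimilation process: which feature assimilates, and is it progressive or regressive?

progressive place assimilation

The segment that alternates is /v/, which surfaces as [z] when adjacent to /l/.
/v/ is labiodental while /l/ is alveolar; the output [z] is alveolar, matching the trigger — so the feature that spreads is place.
Manner and voice are unchanged, so the assimilation is partial, not total.
The other alternating forms pattern the same way: /ʐ/ → [z] after /s/ (retroflex → alveolar, matching alveolar); /ɸ/ → [χ] after /ɢ/ (bilabial → uvular, matching uvular) — only place changes, and always toward the preceding segment.
The trigger is the preceding segment, so the direction is progressive (perseverative).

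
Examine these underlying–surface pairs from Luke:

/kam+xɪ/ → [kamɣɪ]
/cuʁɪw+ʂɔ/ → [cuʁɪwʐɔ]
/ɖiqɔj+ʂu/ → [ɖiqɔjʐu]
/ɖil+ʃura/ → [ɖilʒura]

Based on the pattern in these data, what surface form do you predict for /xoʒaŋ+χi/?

[xoʒaŋʁi]

The data show progressive voicing assimilation: /x/ → [ɣ] after /m/; /ʂ/ → [ʐ] after /w/; /ʂ/ → [ʐ] after /j/; /ʃ/ → [ʒ] after /l/. In each pair only voicing changes, matching the preceding consonant, while place and manner stay constant.
/χ/ is a voiceless uvular fricative. The preceding trigger /ŋ/ is voiced, so /χ/ must become voiced as well.
The voiced uvular fricative is [ʁ], so /χ/ → [ʁ].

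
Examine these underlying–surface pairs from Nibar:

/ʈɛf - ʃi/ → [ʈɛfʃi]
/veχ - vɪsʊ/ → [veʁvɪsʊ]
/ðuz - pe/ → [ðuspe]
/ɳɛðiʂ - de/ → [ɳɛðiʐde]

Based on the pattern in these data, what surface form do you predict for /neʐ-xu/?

The data show regressive voicing assimilation: /χ/ → [ʁ] before /v/; /z/ → [s] before /p/; /ʂ/ → [ʐ] before /d/. In each pair only voicing changes, matching the following consonant, while place and manner stay constant.
Nothing changes in [ʈɛfʃi]: there the adjacent consonants already agree in voicing (/f/ and /ʃ/ are both voiceless), so this form is consistent with the same rule.
/ʐ/ is a voiced retroflex fricative. The following trigger /x/ is voiceless, so /ʐ/ must become voiceless as well.
Changing only its voicing to voiceless gives [ʂ] — the voiceless retroflex fricative.

[neʂxu]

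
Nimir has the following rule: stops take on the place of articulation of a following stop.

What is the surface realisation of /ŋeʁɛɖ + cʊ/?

/ɖ/ is a voiced retroflex stop. The following trigger /c/ is palatal, so /ɖ/ must become palatal as well.
Changing only its place to palatal gives [ɟ] — the voiced palatal stop.

[ŋeʁɛɟcʊ]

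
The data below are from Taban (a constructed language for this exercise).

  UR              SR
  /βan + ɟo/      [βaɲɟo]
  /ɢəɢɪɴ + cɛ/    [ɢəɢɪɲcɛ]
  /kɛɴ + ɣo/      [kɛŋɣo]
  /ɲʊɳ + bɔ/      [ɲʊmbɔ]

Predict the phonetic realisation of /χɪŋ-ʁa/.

The data show regressive place assimilation: /n/ → [ɲ] before /ɟ/; /ɴ/ → [ɲ] before /c/; /ɴ/ → [ŋ] before /ɣ/; /ɳ/ → [m] before /b/. In each pair only place changes, matching the following consonant, while manner and voice stay constant.
The rule targets /ŋ/ (voiced velar nasal), which sits before the trigger /ʁ/ (uvular).
The voiced uvular nasal is [ɴ], so /ŋ/ → [ɴ].

[χɪɴʁa]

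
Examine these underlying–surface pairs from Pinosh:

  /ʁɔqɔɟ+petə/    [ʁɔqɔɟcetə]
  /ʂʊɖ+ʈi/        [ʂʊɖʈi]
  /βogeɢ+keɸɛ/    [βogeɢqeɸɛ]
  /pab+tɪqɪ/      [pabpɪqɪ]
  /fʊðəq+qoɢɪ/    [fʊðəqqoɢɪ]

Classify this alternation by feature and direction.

progressive place assimilation

The segment that alternates is /p/, which surfaces as [c] when adjacent to /ɟ/.
/p/ is bilabial while /ɟ/ is palatal; the output [c] is palatal, matching the trigger — so the feature that spreads is place.
Manner and voice are unchanged, so the assimilation is partial, not total.
The same holds elsewhere in the data: /k/ → [q] after /ɢ/ (velar → uvular, matching uvular); /t/ → [p] after /b/ (alveolar → bilabial, matching bilabial) — only place changes, and always toward the preceding segment.
Nothing changes in [ʂʊɖʈi], [fʊðəqqoɢɪ]: there the adjacent consonants already agree in place (/ʈ/ and /ɖ/ are both retroflex; /q/ and /q/ are both uvular), so these forms are consistent with the same rule.
Since the segment that changes follows the conditioning segment, the assimilation is progressive.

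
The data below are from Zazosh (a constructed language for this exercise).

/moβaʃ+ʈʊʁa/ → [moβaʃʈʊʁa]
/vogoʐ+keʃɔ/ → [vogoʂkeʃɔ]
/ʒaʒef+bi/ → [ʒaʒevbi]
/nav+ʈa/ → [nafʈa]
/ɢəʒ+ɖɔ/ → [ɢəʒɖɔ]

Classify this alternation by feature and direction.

Underlying /ʐ/ is realised as [ʂ] next to /k/; /k/ itself does not change.
The change voiced → voiceless matches the voicing of the following /k/, identifying this as voicing assimilation.
Place and manner are unchanged, so the assimilation is partial, not total.
The other alternating forms pattern the same way: /f/ → [v] before /b/ (voiceless → voiced, matching voiced); /v/ → [f] before /ʈ/ (voiced → voiceless, matching voiceless) — only voicing changes, and always toward the following segment.
No alternation appears in [moβaʃʈʊʁa], [ɢəʒɖɔ]: there the adjacent consonants already agree in voicing (/ʃ/ and /ʈ/ are both voiceless; /ʒ/ and /ɖ/ are both voiced), so these forms are consistent with the same rule.
The trigger is the following segment, so the direction is regressive (anticipatory).

regressive voicing assimilation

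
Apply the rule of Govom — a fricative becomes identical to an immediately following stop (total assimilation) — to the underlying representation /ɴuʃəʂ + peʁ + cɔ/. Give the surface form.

[ɴuʃəppeccɔ]

/ʂ/ is the segment targeted by the rule; it sits immediately before /p/, so it assimilates completely and surfaces as [p].
The same rule applies at the second boundary: /ʁ/ → [c] next to /c/.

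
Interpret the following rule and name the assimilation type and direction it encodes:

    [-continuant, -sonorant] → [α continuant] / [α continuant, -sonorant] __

The shared variable α links the value of [continuant] on the target to that of the neighbouring obstruent. [continuant] distinguishes stops from fricatives — a manner-of-articulation feature — so this is manner assimilation.
Since the environment is written before the underscore, the trigger precedes the target; the direction is progressive.

progressive manner assimilation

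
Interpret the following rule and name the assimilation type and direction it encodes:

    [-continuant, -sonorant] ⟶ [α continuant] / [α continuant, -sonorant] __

The rule copies [continuant] (continuancy) from the environment onto the target stops; since [±continuant] encodes the stop/fricative manner contrast, the assimilating dimension is manner.
Since the environment is written before the underscore, the trigger precedes the target; the direction is progressive.

progressive manner assimilation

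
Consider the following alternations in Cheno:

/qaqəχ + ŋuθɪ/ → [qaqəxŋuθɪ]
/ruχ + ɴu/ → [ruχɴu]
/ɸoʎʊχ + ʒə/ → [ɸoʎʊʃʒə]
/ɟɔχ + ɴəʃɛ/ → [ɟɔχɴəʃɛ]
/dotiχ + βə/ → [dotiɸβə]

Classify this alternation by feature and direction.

regressive place assimilation

Comparing underlying and surface forms, /χ/ → [x] is the alternation; the neighbouring /ŋ/ is constant.
/χ/ is uvular while /ŋ/ is velar; the output [x] is velar, matching the trigger — so the feature that spreads is place.
Manner and voice are unchanged, so the assimilation is partial, not total.
The same holds elsewhere in the data: /χ/ → [ʃ] before /ʒ/ (uvular → postalveolar, matching postalveolar); /χ/ → [ɸ] before /β/ (uvular → bilabial, matching bilabial) — only place changes, and always toward the following segment.
Nothing changes in [ruχɴu], [ɟɔχɴəʃɛ]: there the adjacent consonants already agree in place (/χ/ and /ɴ/ are both uvular; /χ/ and /ɴ/ are both uvular), so these forms are consistent with the same rule.
Since the segment that changes precedes the conditioning segment, the assimilation is regressive.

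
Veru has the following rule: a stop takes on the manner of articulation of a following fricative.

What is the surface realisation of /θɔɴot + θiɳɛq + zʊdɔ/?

[θɔɴosθiɳɛχzʊdɔ]

The rule targets /t/ (voiceless alveolar stop), which sits before the trigger /θ/ (fricative).
A voiceless alveolar fricative is [s], so the surface segment is [s].
The same rule applies at the second boundary: /q/ → [χ] next to /z/.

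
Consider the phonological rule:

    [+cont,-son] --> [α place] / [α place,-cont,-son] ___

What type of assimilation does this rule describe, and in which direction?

progressive place assimilation

The shared variable α links the value of the place features (abbreviated [place]) on the target to the same value on the neighbouring segment, so place is the feature that assimilates.
The conditioning segment sits to the left of the focus bar, meaning the trigger precedes the segment that changes — progressive assimilation.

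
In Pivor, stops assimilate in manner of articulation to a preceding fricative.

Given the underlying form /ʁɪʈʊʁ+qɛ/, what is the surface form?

[ʁɪʈʊʁχɛ]

The rule targets /q/ (voiceless uvular stop), which sits after the trigger /ʁ/ (fricative).
A voiceless uvular fricative is [χ], so the surface segment is [χ].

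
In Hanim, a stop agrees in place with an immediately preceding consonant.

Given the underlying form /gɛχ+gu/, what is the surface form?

The rule targets /g/ (voiced velar stop), which sits after the trigger /χ/ (uvular).
Changing only its place to uvular gives [ɢ] — the voiced uvular stop.

[gɛχɢu]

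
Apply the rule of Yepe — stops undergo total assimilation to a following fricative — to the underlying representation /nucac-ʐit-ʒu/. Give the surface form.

[nucaʐʐiʒʒu]

/c/ is the segment targeted by the rule; it sits immediately before /ʐ/, so it assimilates completely and surfaces as [ʐ].
At the second juncture, /t/ likewise becomes [ʒ] adjacent to /ʒ/.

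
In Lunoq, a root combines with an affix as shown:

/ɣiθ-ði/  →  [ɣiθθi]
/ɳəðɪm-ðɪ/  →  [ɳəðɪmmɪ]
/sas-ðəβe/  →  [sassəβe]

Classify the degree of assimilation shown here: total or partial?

The segment that alternates is /ð/, which surfaces as [m] when adjacent to /m/.
The output [m] is identical to the trigger /m/ — every feature (place, manner, voicing) has been copied — so this is total assimilation.
The other forms behave the same way: /ð/ → [θ] after /θ/; /ð/ → [s] after /s/ — in each case the output is a copy of the preceding consonant.

total assimilation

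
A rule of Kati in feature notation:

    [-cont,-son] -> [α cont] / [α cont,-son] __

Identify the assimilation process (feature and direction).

The shared variable α links the value of [cont] on the target to that of the neighbouring obstruent. [cont] distinguishes stops from fricatives — a manner-of-articulation feature — so this is manner assimilation.
Since the environment is written before the underscore, the trigger precedes the target; the direction is progressive.

progressive manner assimilation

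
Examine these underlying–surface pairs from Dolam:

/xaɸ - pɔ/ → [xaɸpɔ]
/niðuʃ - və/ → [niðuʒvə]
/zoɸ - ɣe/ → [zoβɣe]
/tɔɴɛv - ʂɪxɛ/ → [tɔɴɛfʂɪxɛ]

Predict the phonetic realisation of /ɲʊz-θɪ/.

[ɲʊsθɪ]

The data show regressive voicing assimilation: /ʃ/ → [ʒ] before /v/; /ɸ/ → [β] before /ɣ/; /v/ → [f] before /ʂ/. In each pair only voicing changes, matching the following consonant, while place and manner stay constant.
Nothing changes in [xaɸpɔ]: there the adjacent consonants already agree in voicing (/ɸ/ and /p/ are both voiceless), so this form is consistent with the same rule.
/z/ is a voiced alveolar fricative. The following trigger /θ/ is voiceless, so /z/ must become voiceless as well.
A voiceless alveolar fricative is [s], so the surface segment is [s].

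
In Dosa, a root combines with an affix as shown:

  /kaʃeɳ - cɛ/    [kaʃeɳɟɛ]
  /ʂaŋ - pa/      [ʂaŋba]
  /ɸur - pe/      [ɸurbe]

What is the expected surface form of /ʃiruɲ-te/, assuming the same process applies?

[ʃiruɲde]

The data show progressive voicing assimilation: /c/ → [ɟ] after /ɳ/; /p/ → [b] after /ŋ/; /p/ → [b] after /r/. In each pair only voicing changes, matching the preceding consonant, while place and manner stay constant.
/t/ is a voiceless alveolar stop. The preceding trigger /ɲ/ is voiced, so /t/ must become voiced as well.
The voiced alveolar stop is [d], so /t/ → [d].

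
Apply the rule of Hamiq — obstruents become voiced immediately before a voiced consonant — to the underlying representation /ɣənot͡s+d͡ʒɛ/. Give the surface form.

/t͡s/ is a voiceless alveolar affricate. The following trigger /d͡ʒ/ is voiced, so /t͡s/ must become voiced as well.
A voiced alveolar affricate is [d͡z], so the surface segment is [d͡z].

[ɣənod͡zd͡ʒɛ]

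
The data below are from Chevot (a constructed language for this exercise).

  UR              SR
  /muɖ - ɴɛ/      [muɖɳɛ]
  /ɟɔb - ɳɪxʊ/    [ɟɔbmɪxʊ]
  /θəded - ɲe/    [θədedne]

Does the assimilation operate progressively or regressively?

progressive

The segment that alternates is /ɴ/, which surfaces as [ɳ] when adjacent to /ɖ/.
/ɴ/ is uvular while /ɖ/ is retroflex; the output [ɳ] is retroflex, matching the trigger — so the feature that spreads is place.
Checking the remaining alternations: /ɳ/ → [m] after /b/ (retroflex → bilabial, matching bilabial); /ɲ/ → [n] after /d/ (palatal → alveolar, matching alveolar) — only place changes, and always toward the preceding segment.
The trigger is the preceding segment, so the direction is progressive (perseverative).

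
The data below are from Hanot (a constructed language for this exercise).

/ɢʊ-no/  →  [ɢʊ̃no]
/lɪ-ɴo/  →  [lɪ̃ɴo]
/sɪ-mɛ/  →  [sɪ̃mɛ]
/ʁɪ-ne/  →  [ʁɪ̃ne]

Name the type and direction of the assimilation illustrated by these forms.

regressive nasality assimilation (vowel nasalisation)

The vowel /ʊ/ surfaces as nasalised [ʊ̃] next to the following nasal /n/ — it has acquired the [+nasal] feature of its neighbour.
Likewise in the remaining data: /ɪ/ → [ɪ̃] before /ɴ/; /ɪ/ → [ɪ̃] before /m/; /ɪ/ → [ɪ̃] before /n/ — each time a vowel is nasalised next to a following nasal.
Because the conditioning nasal is to the right of the vowel that changes, the process is regressive (anticipatory).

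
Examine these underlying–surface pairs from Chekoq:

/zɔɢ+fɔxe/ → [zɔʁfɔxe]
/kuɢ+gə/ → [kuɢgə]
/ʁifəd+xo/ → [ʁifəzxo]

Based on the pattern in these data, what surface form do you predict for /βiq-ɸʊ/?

The data show regressive manner assimilation: /ɢ/ → [ʁ] before /f/; /d/ → [z] before /x/. In each pair only manner changes, matching the following consonant, while place and voice stay constant.
Nothing changes in [kuɢgə]: there the adjacent consonants already agree in manner (/ɢ/ and /g/ are both stops), so this form is consistent with the same rule.
The rule targets /q/ (voiceless uvular stop), which sits before the trigger /ɸ/ (fricative).
Changing only its manner to fricative gives [χ] — the voiceless uvular fricative.

[βiχɸʊ]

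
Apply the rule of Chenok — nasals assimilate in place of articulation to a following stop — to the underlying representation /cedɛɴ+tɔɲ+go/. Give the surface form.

[cedɛntɔŋgo]

The rule targets /ɴ/ (voiced uvular nasal), which sits before the trigger /t/ (alveolar).
Changing only its place to alveolar gives [n] — the voiced alveolar nasal.
The same rule applies at the second boundary: /ɲ/ → [ŋ] next to /g/.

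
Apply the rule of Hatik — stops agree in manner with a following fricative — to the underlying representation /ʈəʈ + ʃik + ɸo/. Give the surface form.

[ʈəʂʃixɸo]

The rule targets /ʈ/ (voiceless retroflex stop), which sits before the trigger /ʃ/ (fricative).
Changing only its manner to fricative gives [ʂ] — the voiceless retroflex fricative.
The same rule applies at the second boundary: /k/ → [x] next to /ɸ/.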